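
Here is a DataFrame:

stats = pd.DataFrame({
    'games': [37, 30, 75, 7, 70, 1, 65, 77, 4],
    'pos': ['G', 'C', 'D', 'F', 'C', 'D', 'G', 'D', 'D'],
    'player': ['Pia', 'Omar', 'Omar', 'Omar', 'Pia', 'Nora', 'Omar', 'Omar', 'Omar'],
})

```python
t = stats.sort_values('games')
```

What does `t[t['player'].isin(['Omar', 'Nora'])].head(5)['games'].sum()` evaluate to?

107

sort by games:
   games pos player
5      1   D   Nora
8      4   D   Omar
3      7   F   Omar
1     30   C   Omar
0     37   G    Pia
6     65   G   Omar
4     70   C    Pia
2     75   D   Omar
7     77   D   Omar
filter rows where player in ['Omar', 'Nora']:
   games pos player
5      1   D   Nora
8      4   D   Omar
3      7   F   Omar
1     30   C   Omar
6     65   G   Omar
2     75   D   Omar
7     77   D   Omar
take first 5 rows:
   games pos player
5      1   D   Nora
8      4   D   Omar
3      7   F   Omar
1     30   C   Omar
6     65   G   Omar
Finally, sum of column 'games' = 107.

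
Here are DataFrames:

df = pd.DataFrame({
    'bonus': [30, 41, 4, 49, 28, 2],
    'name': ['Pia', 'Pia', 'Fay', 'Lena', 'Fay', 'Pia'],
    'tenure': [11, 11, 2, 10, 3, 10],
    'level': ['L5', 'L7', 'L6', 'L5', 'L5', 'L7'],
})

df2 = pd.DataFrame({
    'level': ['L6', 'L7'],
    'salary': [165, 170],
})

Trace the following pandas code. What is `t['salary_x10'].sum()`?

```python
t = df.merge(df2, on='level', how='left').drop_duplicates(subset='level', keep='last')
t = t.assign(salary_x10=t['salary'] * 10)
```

3350.0

merge on 'level' (how='left') → 6 rows:
   bonus  name  tenure level  salary
0     30   Pia      11    L5     NaN
1     41   Pia      11    L7   170.0
2      4   Fay       2    L6   165.0
3     49  Lena      10    L5     NaN
4     28   Fay       3    L5     NaN
5      2   Pia      10    L7   170.0
drop duplicate level (keep=last):
   bonus name  tenure level  salary
2      4  Fay       2    L6   165.0
4     28  Fay       3    L5     NaN
5      2  Pia      10    L7   170.0
add column salary_x10 = t['salary'] * 10:
   bonus name  tenure level  salary  salary_x10
2      4  Fay       2    L6   165.0      1650.0
4     28  Fay       3    L5     NaN         NaN
5      2  Pia      10    L7   170.0      1700.0
Hence 3350.0.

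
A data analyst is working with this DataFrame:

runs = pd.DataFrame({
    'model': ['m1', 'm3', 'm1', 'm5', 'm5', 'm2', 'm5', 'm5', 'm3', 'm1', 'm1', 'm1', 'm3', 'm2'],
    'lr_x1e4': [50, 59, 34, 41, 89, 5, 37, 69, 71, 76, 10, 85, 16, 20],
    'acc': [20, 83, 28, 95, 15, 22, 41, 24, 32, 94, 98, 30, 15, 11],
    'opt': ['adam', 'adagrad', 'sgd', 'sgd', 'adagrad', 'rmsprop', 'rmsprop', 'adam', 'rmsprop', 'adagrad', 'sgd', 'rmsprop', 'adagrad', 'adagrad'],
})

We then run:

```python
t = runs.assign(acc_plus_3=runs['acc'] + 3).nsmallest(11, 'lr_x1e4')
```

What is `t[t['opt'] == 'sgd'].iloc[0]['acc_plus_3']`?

101

add column acc_plus_3 = runs['acc'] + 3:
   model  lr_x1e4  acc      opt  acc_plus_3
0     m1       50   20     adam          23
1     m3       59   83  adagrad          86
2     m1       34   28      sgd          31
3     m5       41   95      sgd          98
4     m5       89   15  adagrad          18
5     m2        5   22  rmsprop          25
6     m5       37   41  rmsprop          44
7     m5       69   24     adam          27
8     m3       71   32  rmsprop          35
9     m1       76   94  adagrad          97
10    m1       10   98      sgd         101
11    m1       85   30  rmsprop          33
12    m3       16   15  adagrad          18
13    m2       20   11  adagrad          14
take 11 rows with smallest lr_x1e4:
   model  lr_x1e4  acc      opt  acc_plus_3
5     m2        5   22  rmsprop          25
10    m1       10   98      sgd         101
12    m3       16   15  adagrad          18
13    m2       20   11  adagrad          14
2     m1       34   28      sgd          31
6     m5       37   41  rmsprop          44
3     m5       41   95      sgd          98
0     m1       50   20     adam          23
1     m3       59   83  adagrad          86
7     m5       69   24     adam          27
8     m3       71   32  rmsprop          35
filter rows where opt == 'sgd':
   model  lr_x1e4  acc  opt  acc_plus_3
10    m1       10   98  sgd         101
2     m1       34   28  sgd          31
3     m5       41   95  sgd          98
value at position 0, column 'acc_plus_3' → 101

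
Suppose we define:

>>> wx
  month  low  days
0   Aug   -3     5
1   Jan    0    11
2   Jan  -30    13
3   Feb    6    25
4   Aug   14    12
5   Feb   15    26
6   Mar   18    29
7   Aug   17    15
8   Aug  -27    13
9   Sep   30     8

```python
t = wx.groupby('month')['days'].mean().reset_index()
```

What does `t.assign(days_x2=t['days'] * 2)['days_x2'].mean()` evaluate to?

group by month, mean of days:
month
Aug    11.25
Feb    25.50
Jan    12.00
Mar    29.00
Sep     8.00
Name: days, dtype: float64
reset_index():
  month   days
0   Aug  11.25
1   Feb  25.50
2   Jan  12.00
3   Mar  29.00
4   Sep   8.00
add column days_x2 = t['days'] * 2:
  month   days  days_x2
0   Aug  11.25     22.5
1   Feb  25.50     51.0
2   Jan  12.00     24.0
3   Mar  29.00     58.0
4   Sep   8.00     16.0
So mean() = 34.3.

34.3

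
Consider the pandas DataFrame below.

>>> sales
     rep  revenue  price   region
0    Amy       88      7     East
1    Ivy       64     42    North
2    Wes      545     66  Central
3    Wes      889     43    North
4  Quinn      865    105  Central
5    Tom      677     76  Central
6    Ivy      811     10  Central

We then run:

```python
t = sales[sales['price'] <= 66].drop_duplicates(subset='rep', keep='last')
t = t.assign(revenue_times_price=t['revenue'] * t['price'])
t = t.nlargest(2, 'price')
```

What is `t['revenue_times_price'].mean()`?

filter rows where price <= 66:
   rep  revenue  price   region
0  Amy       88      7     East
1  Ivy       64     42    North
2  Wes      545     66  Central
3  Wes      889     43    North
6  Ivy      811     10  Central
drop duplicate rep (keep=last):
   rep  revenue  price   region
0  Amy       88      7     East
3  Wes      889     43    North
6  Ivy      811     10  Central
add column revenue_times_price = t['revenue'] * t['price']:
   rep  revenue  price   region  revenue_times_price
0  Amy       88      7     East                  616
3  Wes      889     43    North                38227
6  Ivy      811     10  Central                 8110
take 2 rows with largest price:
   rep  revenue  price   region  revenue_times_price
3  Wes      889     43    North                38227
6  Ivy      811     10  Central                 8110

23168.5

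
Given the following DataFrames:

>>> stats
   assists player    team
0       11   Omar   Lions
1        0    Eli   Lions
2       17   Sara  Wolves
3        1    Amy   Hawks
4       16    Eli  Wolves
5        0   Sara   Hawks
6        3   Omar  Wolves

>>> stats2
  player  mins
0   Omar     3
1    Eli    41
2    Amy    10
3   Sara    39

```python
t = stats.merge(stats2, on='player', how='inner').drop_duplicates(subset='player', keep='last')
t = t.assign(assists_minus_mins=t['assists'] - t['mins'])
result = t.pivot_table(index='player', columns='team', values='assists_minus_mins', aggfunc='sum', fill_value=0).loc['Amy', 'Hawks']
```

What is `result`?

merge on 'player' (how='inner') → 7 rows:
   assists player    team  mins
0       11   Omar   Lions     3
1        0    Eli   Lions    41
2       17   Sara  Wolves    39
3        1    Amy   Hawks    10
4       16    Eli  Wolves    41
5        0   Sara   Hawks    39
6        3   Omar  Wolves     3
drop duplicate player (keep=last):
   assists player    team  mins
3        1    Amy   Hawks    10
4       16    Eli  Wolves    41
5        0   Sara   Hawks    39
6        3   Omar  Wolves     3
add column assists_minus_mins = t['assists'] - t['mins']:
   assists player    team  mins  assists_minus_mins
3        1    Amy   Hawks    10                  -9
4       16    Eli  Wolves    41                 -25
5        0   Sara   Hawks    39                 -39
6        3   Omar  Wolves     3                   0
pivot: rows=player, cols=team, sum(assists_minus_mins):
team    Hawks  Wolves
player               
Amy        -9       0
Eli         0     -25
Omar        0       0
Sara      -39       0

-9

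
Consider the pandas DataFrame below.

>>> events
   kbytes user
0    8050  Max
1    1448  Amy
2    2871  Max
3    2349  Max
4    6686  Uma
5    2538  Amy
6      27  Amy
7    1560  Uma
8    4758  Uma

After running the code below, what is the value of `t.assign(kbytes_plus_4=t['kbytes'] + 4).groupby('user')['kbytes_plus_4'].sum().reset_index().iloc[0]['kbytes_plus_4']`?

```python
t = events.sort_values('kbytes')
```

4025

sort by kbytes:
   kbytes user
6      27  Amy
1    1448  Amy
7    1560  Uma
3    2349  Max
5    2538  Amy
2    2871  Max
8    4758  Uma
4    6686  Uma
0    8050  Max
add column kbytes_plus_4 = t['kbytes'] + 4:
   kbytes user  kbytes_plus_4
6      27  Amy             31
1    1448  Amy           1452
7    1560  Uma           1564
3    2349  Max           2353
5    2538  Amy           2542
2    2871  Max           2875
8    4758  Uma           4762
4    6686  Uma           6690
0    8050  Max           8054
group by user, sum of kbytes_plus_4:
user
Amy     4025
Max    13282
Uma    13016
Name: kbytes_plus_4, dtype: int64
reset_index():
  user  kbytes_plus_4
0  Amy           4025
1  Max          13282
2  Uma          13016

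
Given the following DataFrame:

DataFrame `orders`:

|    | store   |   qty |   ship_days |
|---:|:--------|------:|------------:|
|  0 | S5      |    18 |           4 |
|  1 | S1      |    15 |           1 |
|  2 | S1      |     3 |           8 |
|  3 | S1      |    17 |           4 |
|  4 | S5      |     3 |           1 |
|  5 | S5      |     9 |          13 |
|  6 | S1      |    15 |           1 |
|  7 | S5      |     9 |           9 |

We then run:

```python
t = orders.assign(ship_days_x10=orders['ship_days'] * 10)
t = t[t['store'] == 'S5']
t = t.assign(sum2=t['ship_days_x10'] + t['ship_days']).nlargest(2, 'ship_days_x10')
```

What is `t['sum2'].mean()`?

add column ship_days_x10 = orders['ship_days'] * 10:
  store  qty  ship_days  ship_days_x10
0    S5   18          4             40
1    S1   15          1             10
2    S1    3          8             80
3    S1   17          4             40
4    S5    3          1             10
5    S5    9         13            130
6    S1   15          1             10
7    S5    9          9             90
filter rows where store == 'S5':
  store  qty  ship_days  ship_days_x10
0    S5   18          4             40
4    S5    3          1             10
5    S5    9         13            130
7    S5    9          9             90
add column sum2 = t['ship_days_x10'] + t['ship_days']:
  store  qty  ship_days  ship_days_x10  sum2
0    S5   18          4             40    44
4    S5    3          1             10    11
5    S5    9         13            130   143
7    S5    9          9             90    99
take 2 rows with largest ship_days_x10:
  store  qty  ship_days  ship_days_x10  sum2
5    S5    9         13            130   143
7    S5    9          9             90    99
Hence 121.0.

121.0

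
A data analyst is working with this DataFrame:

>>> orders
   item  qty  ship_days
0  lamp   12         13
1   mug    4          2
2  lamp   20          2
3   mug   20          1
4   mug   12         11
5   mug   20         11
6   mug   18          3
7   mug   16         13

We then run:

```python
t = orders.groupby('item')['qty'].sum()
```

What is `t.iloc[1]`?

group by item, sum of qty:
item
lamp    32
mug     90
Name: qty, dtype: int64
value at position 1 → 90

90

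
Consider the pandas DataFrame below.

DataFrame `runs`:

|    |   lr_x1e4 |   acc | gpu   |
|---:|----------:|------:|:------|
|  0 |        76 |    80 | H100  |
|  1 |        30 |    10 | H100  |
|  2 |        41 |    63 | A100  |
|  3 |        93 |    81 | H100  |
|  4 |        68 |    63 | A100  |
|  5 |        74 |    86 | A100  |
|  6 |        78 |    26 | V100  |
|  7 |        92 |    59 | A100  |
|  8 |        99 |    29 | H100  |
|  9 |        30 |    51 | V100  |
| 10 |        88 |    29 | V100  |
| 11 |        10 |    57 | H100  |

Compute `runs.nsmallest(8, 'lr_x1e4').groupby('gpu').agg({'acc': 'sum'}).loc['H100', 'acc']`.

take 8 rows with smallest lr_x1e4:
    lr_x1e4  acc   gpu
11       10   57  H100
1        30   10  H100
9        30   51  V100
2        41   63  A100
4        68   63  A100
5        74   86  A100
0        76   80  H100
6        78   26  V100
group by gpu, sum of acc:
      acc
gpu      
A100  212
H100  147
V100   77

147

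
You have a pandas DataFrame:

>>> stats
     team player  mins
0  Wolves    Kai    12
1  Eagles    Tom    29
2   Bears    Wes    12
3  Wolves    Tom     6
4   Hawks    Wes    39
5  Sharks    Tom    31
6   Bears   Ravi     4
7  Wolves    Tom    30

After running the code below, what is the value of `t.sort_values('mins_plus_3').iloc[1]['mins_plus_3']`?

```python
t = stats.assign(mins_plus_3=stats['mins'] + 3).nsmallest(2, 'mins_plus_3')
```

9

add column mins_plus_3 = stats['mins'] + 3:
     team player  mins  mins_plus_3
0  Wolves    Kai    12           15
1  Eagles    Tom    29           32
2   Bears    Wes    12           15
3  Wolves    Tom     6            9
4   Hawks    Wes    39           42
5  Sharks    Tom    31           34
6   Bears   Ravi     4            7
7  Wolves    Tom    30           33
take 2 rows with smallest mins_plus_3:
     team player  mins  mins_plus_3
6   Bears   Ravi     4            7
3  Wolves    Tom     6            9
sort by mins_plus_3:
     team player  mins  mins_plus_3
6   Bears   Ravi     4            7
3  Wolves    Tom     6            9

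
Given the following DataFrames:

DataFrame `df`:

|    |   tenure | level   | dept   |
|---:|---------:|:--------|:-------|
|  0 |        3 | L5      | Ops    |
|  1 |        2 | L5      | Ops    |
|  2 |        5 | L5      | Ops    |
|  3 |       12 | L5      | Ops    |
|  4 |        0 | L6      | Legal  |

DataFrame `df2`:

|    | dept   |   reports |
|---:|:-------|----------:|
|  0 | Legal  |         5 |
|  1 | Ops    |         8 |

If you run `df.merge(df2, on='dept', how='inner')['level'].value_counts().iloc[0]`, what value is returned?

merge on 'dept' (how='inner') → 5 rows:
   tenure level   dept  reports
0       3    L5    Ops        8
1       2    L5    Ops        8
2       5    L5    Ops        8
3      12    L5    Ops        8
4       0    L6  Legal        5
value_counts of level:
level
L5    4
L6    1
Name: count, dtype: int64
So iloc[0] = 4.

4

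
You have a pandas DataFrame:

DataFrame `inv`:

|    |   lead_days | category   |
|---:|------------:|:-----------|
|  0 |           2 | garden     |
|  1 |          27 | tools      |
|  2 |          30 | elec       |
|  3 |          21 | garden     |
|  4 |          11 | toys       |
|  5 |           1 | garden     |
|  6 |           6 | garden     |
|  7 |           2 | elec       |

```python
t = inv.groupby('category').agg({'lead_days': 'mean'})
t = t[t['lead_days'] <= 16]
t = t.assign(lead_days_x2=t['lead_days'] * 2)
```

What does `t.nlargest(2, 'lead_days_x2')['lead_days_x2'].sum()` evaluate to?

54.0

group by category, mean of lead_days:
          lead_days
category           
elec           16.0
garden          7.5
tools          27.0
toys           11.0
filter rows where lead_days <= 16:
          lead_days
category           
elec           16.0
garden          7.5
toys           11.0
add column lead_days_x2 = t['lead_days'] * 2:
          lead_days  lead_days_x2
category                         
elec           16.0          32.0
garden          7.5          15.0
toys           11.0          22.0
take 2 rows with largest lead_days_x2:
          lead_days  lead_days_x2
category                         
elec           16.0          32.0
toys           11.0          22.0
sum of column 'lead_days_x2' → 54.0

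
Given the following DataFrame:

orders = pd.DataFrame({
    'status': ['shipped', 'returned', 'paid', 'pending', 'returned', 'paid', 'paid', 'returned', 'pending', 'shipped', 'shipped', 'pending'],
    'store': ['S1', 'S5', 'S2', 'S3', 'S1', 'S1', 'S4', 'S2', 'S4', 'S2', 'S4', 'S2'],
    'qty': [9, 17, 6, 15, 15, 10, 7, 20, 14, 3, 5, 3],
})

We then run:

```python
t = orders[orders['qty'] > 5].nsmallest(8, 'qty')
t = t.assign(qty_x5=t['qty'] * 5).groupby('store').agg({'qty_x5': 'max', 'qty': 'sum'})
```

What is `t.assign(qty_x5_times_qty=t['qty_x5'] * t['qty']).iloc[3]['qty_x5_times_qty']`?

filter rows where qty > 5:
     status store  qty
0   shipped    S1    9
1  returned    S5   17
2      paid    S2    6
3   pending    S3   15
4  returned    S1   15
5      paid    S1   10
6      paid    S4    7
7  returned    S2   20
8   pending    S4   14
take 8 rows with smallest qty:
     status store  qty
2      paid    S2    6
6      paid    S4    7
0   shipped    S1    9
5      paid    S1   10
8   pending    S4   14
3   pending    S3   15
4  returned    S1   15
1  returned    S5   17
add column qty_x5 = t['qty'] * 5:
     status store  qty  qty_x5
2      paid    S2    6      30
6      paid    S4    7      35
0   shipped    S1    9      45
5      paid    S1   10      50
8   pending    S4   14      70
3   pending    S3   15      75
4  returned    S1   15      75
1  returned    S5   17      85
group by store: max(qty_x5), sum(qty):
       qty_x5  qty
store             
S1         75   34
S2         30    6
S3         75   15
S4         70   21
S5         85   17
add column qty_x5_times_qty = t['qty_x5'] * t['qty']:
       qty_x5  qty  qty_x5_times_qty
store                               
S1         75   34              2550
S2         30    6               180
S3         75   15              1125
S4         70   21              1470
S5         85   17              1445

1470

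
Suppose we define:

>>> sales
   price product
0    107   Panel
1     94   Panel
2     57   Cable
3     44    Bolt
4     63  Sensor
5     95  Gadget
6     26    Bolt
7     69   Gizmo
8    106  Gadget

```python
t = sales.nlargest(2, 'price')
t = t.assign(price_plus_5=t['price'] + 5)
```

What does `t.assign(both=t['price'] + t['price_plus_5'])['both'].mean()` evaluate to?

218.0

take 2 rows with largest price:
   price product
0    107   Panel
8    106  Gadget
add column price_plus_5 = t['price'] + 5:
   price product  price_plus_5
0    107   Panel           112
8    106  Gadget           111
add column both = t['price'] + t['price_plus_5']:
   price product  price_plus_5  both
0    107   Panel           112   219
8    106  Gadget           111   217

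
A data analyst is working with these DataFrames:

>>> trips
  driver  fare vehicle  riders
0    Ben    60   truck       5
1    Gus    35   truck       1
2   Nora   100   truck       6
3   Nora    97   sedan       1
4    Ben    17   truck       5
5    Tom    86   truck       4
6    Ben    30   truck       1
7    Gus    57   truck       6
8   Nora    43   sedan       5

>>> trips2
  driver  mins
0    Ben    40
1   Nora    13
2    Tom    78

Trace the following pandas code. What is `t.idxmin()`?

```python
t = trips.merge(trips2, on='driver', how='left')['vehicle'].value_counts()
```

merge on 'driver' (how='left') → 9 rows:
  driver  fare vehicle  riders  mins
0    Ben    60   truck       5  40.0
1    Gus    35   truck       1   NaN
2   Nora   100   truck       6  13.0
3   Nora    97   sedan       1  13.0
4    Ben    17   truck       5  40.0
5    Tom    86   truck       4  78.0
6    Ben    30   truck       1  40.0
7    Gus    57   truck       6   NaN
8   Nora    43   sedan       5  13.0
value_counts of vehicle:
vehicle
truck    7
sedan    2
Name: count, dtype: int64
So idxmin() = sedan.

sedan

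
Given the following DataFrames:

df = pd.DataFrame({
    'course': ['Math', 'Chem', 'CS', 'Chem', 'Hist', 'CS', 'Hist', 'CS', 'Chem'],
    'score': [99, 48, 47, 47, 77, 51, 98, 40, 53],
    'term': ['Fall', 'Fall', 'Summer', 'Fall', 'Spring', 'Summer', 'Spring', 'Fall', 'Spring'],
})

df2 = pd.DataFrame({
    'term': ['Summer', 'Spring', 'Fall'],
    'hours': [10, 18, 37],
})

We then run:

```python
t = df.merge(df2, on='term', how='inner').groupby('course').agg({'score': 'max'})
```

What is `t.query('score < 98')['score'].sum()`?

merge on 'term' (how='inner') → 9 rows:
  course  score    term  hours
0   Math     99    Fall     37
1   Chem     48    Fall     37
2     CS     47  Summer     10
3   Chem     47    Fall     37
4   Hist     77  Spring     18
5     CS     51  Summer     10
6   Hist     98  Spring     18
7     CS     40    Fall     37
8   Chem     53  Spring     18
group by course, max of score:
        score
course       
CS         51
Chem       53
Hist       98
Math       99
filter rows where score < 98:
        score
course       
CS         51
Chem       53
Reading off the sum of column 'score', we get 104.

104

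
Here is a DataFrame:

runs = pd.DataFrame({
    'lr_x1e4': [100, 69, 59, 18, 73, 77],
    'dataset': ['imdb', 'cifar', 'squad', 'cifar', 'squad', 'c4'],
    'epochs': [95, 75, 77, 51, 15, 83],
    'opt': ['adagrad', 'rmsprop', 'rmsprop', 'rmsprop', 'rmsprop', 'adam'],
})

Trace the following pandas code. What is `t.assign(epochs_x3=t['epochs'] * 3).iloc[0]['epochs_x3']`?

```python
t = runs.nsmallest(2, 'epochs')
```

45

take 2 rows with smallest epochs:
   lr_x1e4 dataset  epochs      opt
4       73   squad      15  rmsprop
3       18   cifar      51  rmsprop
add column epochs_x3 = t['epochs'] * 3:
   lr_x1e4 dataset  epochs      opt  epochs_x3
4       73   squad      15  rmsprop         45
3       18   cifar      51  rmsprop        153
Finally, value at position 0, column 'epochs_x3' = 45.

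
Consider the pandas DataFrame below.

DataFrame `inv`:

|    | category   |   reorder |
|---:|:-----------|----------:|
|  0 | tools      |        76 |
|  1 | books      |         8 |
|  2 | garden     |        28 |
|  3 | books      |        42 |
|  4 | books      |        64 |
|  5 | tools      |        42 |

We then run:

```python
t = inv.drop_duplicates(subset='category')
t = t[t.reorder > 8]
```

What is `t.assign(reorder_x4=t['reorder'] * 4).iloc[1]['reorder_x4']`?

drop duplicate category (keep=first):
  category  reorder
0    tools       76
1    books        8
2   garden       28
filter rows where reorder > 8:
  category  reorder
0    tools       76
2   garden       28
add column reorder_x4 = t['reorder'] * 4:
  category  reorder  reorder_x4
0    tools       76         304
2   garden       28         112
Reading off the value at position 1, column 'reorder_x4', we get 112.

112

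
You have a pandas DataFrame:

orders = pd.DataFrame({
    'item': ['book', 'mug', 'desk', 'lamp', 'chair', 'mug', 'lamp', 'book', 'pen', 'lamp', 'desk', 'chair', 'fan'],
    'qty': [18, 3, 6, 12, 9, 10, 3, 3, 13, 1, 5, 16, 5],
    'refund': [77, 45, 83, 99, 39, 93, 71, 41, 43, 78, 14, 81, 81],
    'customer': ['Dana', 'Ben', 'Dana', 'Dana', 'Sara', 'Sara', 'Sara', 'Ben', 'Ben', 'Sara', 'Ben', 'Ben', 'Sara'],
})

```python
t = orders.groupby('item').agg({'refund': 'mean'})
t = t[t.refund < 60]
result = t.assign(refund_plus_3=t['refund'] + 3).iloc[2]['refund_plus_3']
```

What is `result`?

46.0

group by item, mean of refund:
          refund
item            
book   59.000000
chair  60.000000
desk   48.500000
fan    81.000000
lamp   82.666667
mug    69.000000
pen    43.000000
filter rows where refund < 60:
      refund
item        
book    59.0
desk    48.5
pen     43.0
add column refund_plus_3 = t['refund'] + 3:
      refund  refund_plus_3
item                       
book    59.0           62.0
desk    48.5           51.5
pen     43.0           46.0
So iloc[2]['refund_plus_3'] = 46.0.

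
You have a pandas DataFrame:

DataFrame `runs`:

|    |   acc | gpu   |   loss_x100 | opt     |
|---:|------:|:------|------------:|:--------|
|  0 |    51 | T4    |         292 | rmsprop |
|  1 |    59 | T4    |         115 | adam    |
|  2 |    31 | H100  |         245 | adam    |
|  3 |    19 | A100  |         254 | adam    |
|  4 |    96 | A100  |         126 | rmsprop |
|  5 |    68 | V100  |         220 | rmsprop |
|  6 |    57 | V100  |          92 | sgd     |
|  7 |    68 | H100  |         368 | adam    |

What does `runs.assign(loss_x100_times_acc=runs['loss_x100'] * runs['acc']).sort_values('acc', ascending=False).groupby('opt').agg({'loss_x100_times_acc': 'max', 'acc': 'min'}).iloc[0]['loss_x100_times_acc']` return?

25024

add column loss_x100_times_acc = runs['loss_x100'] * runs['acc']:
   acc   gpu  loss_x100      opt  loss_x100_times_acc
0   51    T4        292  rmsprop                14892
1   59    T4        115     adam                 6785
2   31  H100        245     adam                 7595
3   19  A100        254     adam                 4826
4   96  A100        126  rmsprop                12096
5   68  V100        220  rmsprop                14960
6   57  V100         92      sgd                 5244
7   68  H100        368     adam                25024
sort by acc descending:
   acc   gpu  loss_x100      opt  loss_x100_times_acc
4   96  A100        126  rmsprop                12096
5   68  V100        220  rmsprop                14960
7   68  H100        368     adam                25024
1   59    T4        115     adam                 6785
6   57  V100         92      sgd                 5244
0   51    T4        292  rmsprop                14892
2   31  H100        245     adam                 7595
3   19  A100        254     adam                 4826
group by opt: max(loss_x100_times_acc), min(acc):
         loss_x100_times_acc  acc
opt                              
adam                   25024   19
rmsprop                14960   51
sgd                     5244   57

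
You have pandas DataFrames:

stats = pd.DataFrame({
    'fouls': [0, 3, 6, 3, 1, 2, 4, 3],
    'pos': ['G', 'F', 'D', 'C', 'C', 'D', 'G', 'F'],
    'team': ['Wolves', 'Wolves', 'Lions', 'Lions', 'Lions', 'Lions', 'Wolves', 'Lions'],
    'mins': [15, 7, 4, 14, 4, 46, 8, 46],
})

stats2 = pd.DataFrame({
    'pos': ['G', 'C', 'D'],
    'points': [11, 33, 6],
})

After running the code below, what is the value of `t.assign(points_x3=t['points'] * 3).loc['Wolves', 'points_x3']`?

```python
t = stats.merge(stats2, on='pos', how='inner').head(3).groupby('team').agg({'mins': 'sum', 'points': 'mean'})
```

merge on 'pos' (how='inner') → 6 rows:
   fouls pos    team  mins  points
0      0   G  Wolves    15      11
1      6   D   Lions     4       6
2      3   C   Lions    14      33
3      1   C   Lions     4      33
4      2   D   Lions    46       6
5      4   G  Wolves     8      11
take first 3 rows:
   fouls pos    team  mins  points
0      0   G  Wolves    15      11
1      6   D   Lions     4       6
2      3   C   Lions    14      33
group by team: sum(mins), mean(points):
        mins  points
team                
Lions     18    19.5
Wolves    15    11.0
add column points_x3 = t['points'] * 3:
        mins  points  points_x3
team                           
Lions     18    19.5       58.5
Wolves    15    11.0       33.0
value at row 'Wolves', column 'points_x3' → 33.0

33.0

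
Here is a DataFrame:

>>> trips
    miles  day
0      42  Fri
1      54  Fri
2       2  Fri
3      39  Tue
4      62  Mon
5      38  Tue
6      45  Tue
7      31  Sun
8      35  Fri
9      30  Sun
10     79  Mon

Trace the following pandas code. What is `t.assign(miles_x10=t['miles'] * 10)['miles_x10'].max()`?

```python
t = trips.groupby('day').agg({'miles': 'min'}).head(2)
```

620

group by day, min of miles:
     miles
day       
Fri      2
Mon     62
Sun     30
Tue     38
take first 2 rows:
     miles
day       
Fri      2
Mon     62
add column miles_x10 = t['miles'] * 10:
     miles  miles_x10
day                  
Fri      2         20
Mon     62        620
Hence 620.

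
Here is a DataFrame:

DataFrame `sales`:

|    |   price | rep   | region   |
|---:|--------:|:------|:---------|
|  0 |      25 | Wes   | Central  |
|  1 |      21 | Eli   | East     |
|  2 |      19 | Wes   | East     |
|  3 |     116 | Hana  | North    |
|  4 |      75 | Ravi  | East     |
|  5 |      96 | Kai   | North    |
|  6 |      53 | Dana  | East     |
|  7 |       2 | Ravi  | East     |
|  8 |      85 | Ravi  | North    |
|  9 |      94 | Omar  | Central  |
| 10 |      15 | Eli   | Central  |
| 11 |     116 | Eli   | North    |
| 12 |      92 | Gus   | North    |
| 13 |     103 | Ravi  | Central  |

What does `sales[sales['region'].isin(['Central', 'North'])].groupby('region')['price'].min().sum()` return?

filter rows where region in ['Central', 'North']:
    price   rep   region
0      25   Wes  Central
3     116  Hana    North
5      96   Kai    North
8      85  Ravi    North
9      94  Omar  Central
10     15   Eli  Central
11    116   Eli    North
12     92   Gus    North
13    103  Ravi  Central
group by region, min of price:
region
Central    15
North      85
Name: price, dtype: int64
Hence 100.

100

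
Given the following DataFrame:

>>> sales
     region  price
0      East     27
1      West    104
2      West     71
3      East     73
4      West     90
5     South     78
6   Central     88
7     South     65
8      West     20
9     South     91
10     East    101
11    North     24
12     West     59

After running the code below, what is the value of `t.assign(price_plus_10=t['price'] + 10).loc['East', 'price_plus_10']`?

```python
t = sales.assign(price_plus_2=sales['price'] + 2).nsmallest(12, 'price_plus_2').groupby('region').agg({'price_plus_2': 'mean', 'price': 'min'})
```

37

add column price_plus_2 = sales['price'] + 2:
     region  price  price_plus_2
0      East     27            29
1      West    104           106
2      West     71            73
3      East     73            75
4      West     90            92
5     South     78            80
6   Central     88            90
7     South     65            67
8      West     20            22
9     South     91            93
10     East    101           103
11    North     24            26
12     West     59            61
take 12 rows with smallest price_plus_2:
     region  price  price_plus_2
8      West     20            22
11    North     24            26
0      East     27            29
12     West     59            61
7     South     65            67
2      West     71            73
3      East     73            75
5     South     78            80
6   Central     88            90
4      West     90            92
9     South     91            93
10     East    101           103
group by region: mean(price_plus_2), min(price):
         price_plus_2  price
region                      
Central          90.0     88
East             69.0     27
North            26.0     24
South            80.0     65
West             62.0     20
add column price_plus_10 = t['price'] + 10:
         price_plus_2  price  price_plus_10
region                                     
Central          90.0     88             98
East             69.0     27             37
North            26.0     24             34
South            80.0     65             75
West             62.0     20             30
Hence 37.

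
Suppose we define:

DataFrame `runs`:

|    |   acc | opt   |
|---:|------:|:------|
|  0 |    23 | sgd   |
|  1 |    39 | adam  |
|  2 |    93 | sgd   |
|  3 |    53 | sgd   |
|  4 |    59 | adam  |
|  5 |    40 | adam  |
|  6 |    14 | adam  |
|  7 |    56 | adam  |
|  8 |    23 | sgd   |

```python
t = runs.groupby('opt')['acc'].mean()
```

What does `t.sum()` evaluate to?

group by opt, mean of acc:
opt
adam    41.6
sgd     48.0
Name: acc, dtype: float64
Taking the sum of the resulting series gives 89.6.

89.6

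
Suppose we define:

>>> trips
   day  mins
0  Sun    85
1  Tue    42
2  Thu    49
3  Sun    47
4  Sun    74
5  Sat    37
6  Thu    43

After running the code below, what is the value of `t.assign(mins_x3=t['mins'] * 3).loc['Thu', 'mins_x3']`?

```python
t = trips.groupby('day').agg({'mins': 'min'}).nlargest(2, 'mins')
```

group by day, min of mins:
     mins
day      
Sat    37
Sun    47
Thu    43
Tue    42
take 2 rows with largest mins:
     mins
day      
Sun    47
Thu    43
add column mins_x3 = t['mins'] * 3:
     mins  mins_x3
day               
Sun    47      141
Thu    43      129
Reading off the value at row 'Thu', column 'mins_x3', we get 129.

129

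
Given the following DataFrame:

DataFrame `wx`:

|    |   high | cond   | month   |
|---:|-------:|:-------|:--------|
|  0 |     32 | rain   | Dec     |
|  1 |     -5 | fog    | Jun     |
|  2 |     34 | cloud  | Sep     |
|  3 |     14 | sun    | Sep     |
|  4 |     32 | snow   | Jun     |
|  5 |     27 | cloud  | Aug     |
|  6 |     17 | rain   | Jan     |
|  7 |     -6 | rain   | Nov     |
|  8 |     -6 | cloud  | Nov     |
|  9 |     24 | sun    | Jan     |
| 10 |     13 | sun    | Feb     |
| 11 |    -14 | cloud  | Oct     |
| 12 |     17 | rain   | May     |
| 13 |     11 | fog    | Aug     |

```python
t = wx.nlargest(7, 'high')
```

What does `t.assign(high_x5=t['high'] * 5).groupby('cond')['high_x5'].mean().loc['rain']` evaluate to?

110.0

take 7 rows with largest high:
    high   cond month
2     34  cloud   Sep
0     32   rain   Dec
4     32   snow   Jun
5     27  cloud   Aug
9     24    sun   Jan
6     17   rain   Jan
12    17   rain   May
add column high_x5 = t['high'] * 5:
    high   cond month  high_x5
2     34  cloud   Sep      170
0     32   rain   Dec      160
4     32   snow   Jun      160
5     27  cloud   Aug      135
9     24    sun   Jan      120
6     17   rain   Jan       85
12    17   rain   May       85
group by cond, mean of high_x5:
cond
cloud    152.5
rain     110.0
snow     160.0
sun      120.0
Name: high_x5, dtype: float64
Finally, value at index 'rain' = 110.0.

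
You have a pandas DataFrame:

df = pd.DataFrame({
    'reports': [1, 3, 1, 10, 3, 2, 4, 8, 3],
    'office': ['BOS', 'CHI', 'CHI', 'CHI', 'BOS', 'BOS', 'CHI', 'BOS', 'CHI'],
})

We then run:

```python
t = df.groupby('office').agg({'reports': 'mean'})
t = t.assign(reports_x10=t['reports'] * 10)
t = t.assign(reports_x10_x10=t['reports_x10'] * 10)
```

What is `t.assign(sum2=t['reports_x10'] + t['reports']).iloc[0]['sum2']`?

38.5

group by office, mean of reports:
        reports
office         
BOS         3.5
CHI         4.2
add column reports_x10 = t['reports'] * 10:
        reports  reports_x10
office                      
BOS         3.5         35.0
CHI         4.2         42.0
add column reports_x10_x10 = t['reports_x10'] * 10:
        reports  reports_x10  reports_x10_x10
office                                       
BOS         3.5         35.0            350.0
CHI         4.2         42.0            420.0
add column sum2 = t['reports_x10'] + t['reports']:
        reports  reports_x10  reports_x10_x10  sum2
office                                             
BOS         3.5         35.0            350.0  38.5
CHI         4.2         42.0            420.0  46.2
Finally, value at position 0, column 'sum2' = 38.5.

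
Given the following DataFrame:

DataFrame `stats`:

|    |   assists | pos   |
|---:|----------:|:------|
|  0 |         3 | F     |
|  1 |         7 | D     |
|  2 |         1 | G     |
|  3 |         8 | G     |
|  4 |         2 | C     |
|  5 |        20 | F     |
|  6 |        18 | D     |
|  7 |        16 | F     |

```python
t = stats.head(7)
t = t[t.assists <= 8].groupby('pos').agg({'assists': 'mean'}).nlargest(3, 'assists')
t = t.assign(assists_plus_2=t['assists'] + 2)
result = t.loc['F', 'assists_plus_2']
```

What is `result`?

take first 7 rows:
   assists pos
0        3   F
1        7   D
2        1   G
3        8   G
4        2   C
5       20   F
6       18   D
filter rows where assists <= 8:
   assists pos
0        3   F
1        7   D
2        1   G
3        8   G
4        2   C
group by pos, mean of assists:
     assists
pos         
C        2.0
D        7.0
F        3.0
G        4.5
take 3 rows with largest assists:
     assists
pos         
D        7.0
G        4.5
F        3.0
add column assists_plus_2 = t['assists'] + 2:
     assists  assists_plus_2
pos                         
D        7.0             9.0
G        4.5             6.5
F        3.0             5.0

5.0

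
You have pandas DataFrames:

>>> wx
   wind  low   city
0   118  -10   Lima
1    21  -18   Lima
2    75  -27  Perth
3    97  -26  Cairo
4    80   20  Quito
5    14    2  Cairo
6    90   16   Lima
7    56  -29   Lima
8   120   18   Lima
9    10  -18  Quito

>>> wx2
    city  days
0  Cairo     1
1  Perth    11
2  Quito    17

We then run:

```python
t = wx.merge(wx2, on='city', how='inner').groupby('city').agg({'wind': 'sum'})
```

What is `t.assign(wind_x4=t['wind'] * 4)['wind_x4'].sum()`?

merge on 'city' (how='inner') → 5 rows:
   wind  low   city  days
0    75  -27  Perth    11
1    97  -26  Cairo     1
2    80   20  Quito    17
3    14    2  Cairo     1
4    10  -18  Quito    17
group by city, sum of wind:
       wind
city       
Cairo   111
Perth    75
Quito    90
add column wind_x4 = t['wind'] * 4:
       wind  wind_x4
city                
Cairo   111      444
Perth    75      300
Quito    90      360

1104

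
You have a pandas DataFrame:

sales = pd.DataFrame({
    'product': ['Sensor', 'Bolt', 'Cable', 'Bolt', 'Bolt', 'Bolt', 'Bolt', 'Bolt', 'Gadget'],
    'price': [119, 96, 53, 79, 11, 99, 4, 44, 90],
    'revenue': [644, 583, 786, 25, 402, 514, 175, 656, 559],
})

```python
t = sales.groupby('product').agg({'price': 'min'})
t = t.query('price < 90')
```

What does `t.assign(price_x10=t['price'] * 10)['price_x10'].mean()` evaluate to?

285.0

group by product, min of price:
         price
product       
Bolt         4
Cable       53
Gadget      90
Sensor     119
filter rows where price < 90:
         price
product       
Bolt         4
Cable       53
add column price_x10 = t['price'] * 10:
         price  price_x10
product                  
Bolt         4         40
Cable       53        530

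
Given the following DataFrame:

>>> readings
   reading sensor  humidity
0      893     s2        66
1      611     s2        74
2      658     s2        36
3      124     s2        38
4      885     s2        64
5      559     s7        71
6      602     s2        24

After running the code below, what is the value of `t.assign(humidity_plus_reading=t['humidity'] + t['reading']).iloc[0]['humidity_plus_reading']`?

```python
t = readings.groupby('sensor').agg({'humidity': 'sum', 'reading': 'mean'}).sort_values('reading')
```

630.0

group by sensor: sum(humidity), mean(reading):
        humidity     reading
sensor                      
s2           302  628.833333
s7            71  559.000000
sort by reading:
        humidity     reading
sensor                      
s7            71  559.000000
s2           302  628.833333
add column humidity_plus_reading = t['humidity'] + t['reading']:
        humidity     reading  humidity_plus_reading
sensor                                             
s7            71  559.000000             630.000000
s2           302  628.833333             930.833333
Taking the value at position 0, column 'humidity_plus_reading' gives 630.0.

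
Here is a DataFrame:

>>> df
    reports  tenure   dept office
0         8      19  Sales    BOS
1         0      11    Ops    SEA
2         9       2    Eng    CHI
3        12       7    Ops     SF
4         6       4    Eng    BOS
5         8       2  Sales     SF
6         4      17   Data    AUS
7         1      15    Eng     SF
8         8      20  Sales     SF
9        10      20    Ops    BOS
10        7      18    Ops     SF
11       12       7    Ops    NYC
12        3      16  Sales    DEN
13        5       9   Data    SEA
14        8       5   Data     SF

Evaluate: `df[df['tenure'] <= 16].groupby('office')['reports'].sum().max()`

filter rows where tenure <= 16:
    reports  tenure   dept office
1         0      11    Ops    SEA
2         9       2    Eng    CHI
3        12       7    Ops     SF
4         6       4    Eng    BOS
5         8       2  Sales     SF
7         1      15    Eng     SF
11       12       7    Ops    NYC
12        3      16  Sales    DEN
13        5       9   Data    SEA
14        8       5   Data     SF
group by office, sum of reports:
office
BOS     6
CHI     9
DEN     3
NYC    12
SEA     5
SF     29
Name: reports, dtype: int64
The max of the resulting series is 29.

29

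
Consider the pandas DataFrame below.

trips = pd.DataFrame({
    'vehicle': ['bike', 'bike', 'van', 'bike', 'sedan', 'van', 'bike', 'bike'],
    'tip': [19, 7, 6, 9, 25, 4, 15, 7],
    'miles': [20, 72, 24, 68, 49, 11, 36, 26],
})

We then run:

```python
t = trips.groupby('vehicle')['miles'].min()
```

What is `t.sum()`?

group by vehicle, min of miles:
vehicle
bike     20
sedan    49
van      11
Name: miles, dtype: int64
Reading off the sum of the resulting series, we get 80.

80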